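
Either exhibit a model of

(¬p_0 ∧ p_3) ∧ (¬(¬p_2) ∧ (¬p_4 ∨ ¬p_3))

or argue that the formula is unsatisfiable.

p_0=F, p_2=T, p_3=T, p_4=F

  ¬p_0 ∧ p_3 = True
    ¬p_0 = True
  ¬(¬p_2) ∧ (¬p_4 ∨ ¬p_3) = True
    ¬(¬p_2) = True
      ¬p_2 = False
    ¬p_4 ∨ ¬p_3 = True
      ¬p_4 = True
      ¬p_3 = False
Both conjuncts True, so the formula holds.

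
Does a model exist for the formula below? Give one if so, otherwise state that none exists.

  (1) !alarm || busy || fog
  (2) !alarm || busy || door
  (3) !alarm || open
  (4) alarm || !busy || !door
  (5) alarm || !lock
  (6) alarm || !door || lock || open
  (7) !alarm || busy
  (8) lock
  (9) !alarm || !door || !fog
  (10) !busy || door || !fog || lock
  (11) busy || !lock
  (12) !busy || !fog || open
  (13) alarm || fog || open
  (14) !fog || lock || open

busy = True, door = True, fog = False, alarm = True, lock = True, open = True

Unit clause (lock) forces lock = True.
In (busy || !lock) only busy is left, so busy = True.
In (alarm || !lock) only alarm is left, so alarm = True.
In (!alarm || open) only open is left, so open = True.
Set door = True.
  then (!alarm || !door || !fog) forces fog = False.
All clauses satisfied.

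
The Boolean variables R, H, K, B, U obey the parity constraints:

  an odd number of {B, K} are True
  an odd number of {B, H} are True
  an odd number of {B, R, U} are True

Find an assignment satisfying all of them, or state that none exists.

R=F, H=F, K=F, B=T, U=F

{B, K}: 1 true → odd ✓
{B, H}: 1 true → odd ✓
{B, R, U}: 1 true → odd ✓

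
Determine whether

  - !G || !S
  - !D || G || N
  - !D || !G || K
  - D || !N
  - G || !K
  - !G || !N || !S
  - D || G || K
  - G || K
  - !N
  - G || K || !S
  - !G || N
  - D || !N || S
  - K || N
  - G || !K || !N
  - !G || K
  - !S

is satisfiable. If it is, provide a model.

UNSATISFIABLE

Case G = True:
  (!G || !S) forces S = False.
  (!N) forces N = False.
  Clause (!G || N) is falsified — contradiction.
Case G = False:
  (G || !K) forces K = False.
  Clause (G || K) is falsified — contradiction.
Both cases fail, so the formula is unsatisfiable.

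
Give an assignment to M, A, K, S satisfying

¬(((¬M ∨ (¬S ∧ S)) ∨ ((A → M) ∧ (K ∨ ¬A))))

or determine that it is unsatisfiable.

M = True, A = True, K = False, S = True

  ¬(((¬M ∨ (¬S ∧ S)) ∨ ((A → M) ∧ (K ∨ ¬A)))) = True
    (¬M ∨ (¬S ∧ S)) ∨ ((A → M) ∧ (K ∨ ¬A)) = False
      ¬M ∨ (¬S ∧ S) = False
        ¬M = False
        ¬S ∧ S = False
          ¬S = False
      (A → M) ∧ (K ∨ ¬A) = False
        A → M = True
        K ∨ ¬A = False
          ¬A = False
The formula evaluates to True.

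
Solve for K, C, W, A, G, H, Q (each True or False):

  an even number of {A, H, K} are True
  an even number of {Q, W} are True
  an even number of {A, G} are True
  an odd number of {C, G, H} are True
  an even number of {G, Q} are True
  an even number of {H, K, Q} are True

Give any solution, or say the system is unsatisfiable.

K: True; C: False; W: False; A: False; G: False; H: True; Q: False

{A, H, K}: 2 true → even ✓
{Q, W}: 0 true → even ✓
{A, G}: 0 true → even ✓
{C, G, H}: 1 true → odd ✓
{G, Q}: 0 true → even ✓
{H, K, Q}: 2 true → even ✓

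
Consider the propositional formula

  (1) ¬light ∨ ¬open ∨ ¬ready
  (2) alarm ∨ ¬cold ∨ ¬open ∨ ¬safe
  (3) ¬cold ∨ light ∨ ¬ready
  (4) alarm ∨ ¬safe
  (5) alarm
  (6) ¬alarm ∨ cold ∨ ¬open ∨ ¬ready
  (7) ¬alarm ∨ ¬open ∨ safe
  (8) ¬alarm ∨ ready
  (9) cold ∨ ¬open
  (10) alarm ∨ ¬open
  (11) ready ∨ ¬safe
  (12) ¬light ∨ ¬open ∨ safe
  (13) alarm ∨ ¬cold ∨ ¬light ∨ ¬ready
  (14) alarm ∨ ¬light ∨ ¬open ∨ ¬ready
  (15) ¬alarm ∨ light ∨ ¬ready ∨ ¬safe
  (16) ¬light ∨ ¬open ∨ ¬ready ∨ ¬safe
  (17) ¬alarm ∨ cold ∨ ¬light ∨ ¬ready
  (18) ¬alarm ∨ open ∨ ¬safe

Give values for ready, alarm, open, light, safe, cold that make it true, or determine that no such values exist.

Unit clause (alarm) forces alarm = True.
In (¬alarm ∨ ready) only ready is left, so ready = True.
Set open = False.
  then (¬alarm ∨ open ∨ ¬safe) forces safe = False.
Set light = True.
  then (¬alarm ∨ cold ∨ ¬light ∨ ¬ready) forces cold = True.
All clauses satisfied.

ready: True, alarm: True, open: False, light: True, safe: False, cold: True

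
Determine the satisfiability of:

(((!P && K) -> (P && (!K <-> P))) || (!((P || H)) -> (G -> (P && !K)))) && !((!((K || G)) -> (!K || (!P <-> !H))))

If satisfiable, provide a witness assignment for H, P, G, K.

Unsatisfiable — no assignment works.

The conjunct !((!((K || G)) -> (!K || (!P <-> !H)))) is unsatisfiable on its own:
  K = True: this becomes !((False -> (!P <-> !H))) = False.
  K = False: this becomes !((!G -> True)) = False.
So the whole conjunction is unsatisfiable.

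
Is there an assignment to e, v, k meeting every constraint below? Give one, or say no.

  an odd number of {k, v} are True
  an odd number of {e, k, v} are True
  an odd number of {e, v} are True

e = False, v = True, k = False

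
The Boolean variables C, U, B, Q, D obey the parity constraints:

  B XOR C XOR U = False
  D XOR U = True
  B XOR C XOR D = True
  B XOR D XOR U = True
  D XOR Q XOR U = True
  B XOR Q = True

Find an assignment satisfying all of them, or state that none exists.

UNSATISFIABLE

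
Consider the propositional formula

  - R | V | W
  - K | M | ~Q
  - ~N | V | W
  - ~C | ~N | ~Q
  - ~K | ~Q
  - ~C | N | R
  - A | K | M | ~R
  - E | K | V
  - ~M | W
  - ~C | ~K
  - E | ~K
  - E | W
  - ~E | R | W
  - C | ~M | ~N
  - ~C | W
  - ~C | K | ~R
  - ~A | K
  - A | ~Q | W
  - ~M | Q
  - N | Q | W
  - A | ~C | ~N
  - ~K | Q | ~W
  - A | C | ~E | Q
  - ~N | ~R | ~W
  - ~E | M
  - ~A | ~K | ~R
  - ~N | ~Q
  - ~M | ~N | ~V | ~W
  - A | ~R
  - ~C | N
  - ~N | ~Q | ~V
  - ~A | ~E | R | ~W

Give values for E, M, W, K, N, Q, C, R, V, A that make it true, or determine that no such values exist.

E = True, M = True, W = True, K = False, N = False, Q = True, C = False, R = False, V = False, A = False

Set E = True.
  then (~E | M) forces M = True.
  then (~M | W) forces W = True.
  then (~M | Q) forces Q = True.
  then (~N | ~Q) forces N = False.
  then (~C | N) forces C = False.
  then (~K | ~Q) forces K = False.
  then (~A | K) forces A = False.
  then (A | ~R) forces R = False.
Set V = False.
All clauses satisfied.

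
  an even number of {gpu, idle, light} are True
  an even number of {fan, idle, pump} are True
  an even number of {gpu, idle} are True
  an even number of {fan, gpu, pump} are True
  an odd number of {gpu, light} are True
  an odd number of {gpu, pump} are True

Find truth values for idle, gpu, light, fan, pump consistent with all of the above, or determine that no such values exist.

idle = True, gpu = True, light = False, fan = True, pump = False

{gpu, idle, light}: 2 true → even ✓
{fan, idle, pump}: 2 true → even ✓
{gpu, idle}: 2 true → even ✓
{fan, gpu, pump}: 2 true → even ✓
{gpu, light}: 1 true → odd ✓
{gpu, pump}: 1 true → odd ✓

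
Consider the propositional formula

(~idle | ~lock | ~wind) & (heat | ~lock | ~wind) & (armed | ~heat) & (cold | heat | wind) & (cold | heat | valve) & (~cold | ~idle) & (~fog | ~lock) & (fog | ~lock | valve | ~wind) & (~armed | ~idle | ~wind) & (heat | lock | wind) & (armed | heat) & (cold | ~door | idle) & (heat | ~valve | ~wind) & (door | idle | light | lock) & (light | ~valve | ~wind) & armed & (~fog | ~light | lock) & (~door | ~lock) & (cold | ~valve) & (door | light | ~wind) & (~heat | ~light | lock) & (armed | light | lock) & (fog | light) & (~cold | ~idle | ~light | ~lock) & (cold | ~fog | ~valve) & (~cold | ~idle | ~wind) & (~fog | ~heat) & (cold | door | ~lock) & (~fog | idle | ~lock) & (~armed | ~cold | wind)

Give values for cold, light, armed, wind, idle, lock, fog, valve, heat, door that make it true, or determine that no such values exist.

Unit clause (armed) forces armed = True.
Set cold = True.
  then (~cold | ~idle) forces idle = False.
  then (~armed | ~cold | wind) forces wind = True.
Set light = False.
  then (light | ~valve | ~wind) forces valve = False.
  then (door | light | ~wind) forces door = True.
  then (fog | light) forces fog = True.
  then (~fog | ~heat) forces heat = False.
  then (~fog | idle | ~lock) forces lock = False.
All clauses satisfied.

cold: True; light: False; armed: True; wind: True; idle: False; lock: False; fog: True; valve: False; heat: False; door: True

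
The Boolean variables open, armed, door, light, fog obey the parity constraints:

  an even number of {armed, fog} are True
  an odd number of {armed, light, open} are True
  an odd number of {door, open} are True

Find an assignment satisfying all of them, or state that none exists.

open = False, armed = False, door = True, light = True, fog = False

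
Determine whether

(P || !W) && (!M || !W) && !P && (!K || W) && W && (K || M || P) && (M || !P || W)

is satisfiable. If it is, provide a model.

Case P = True:
  Clause (!P) is falsified — contradiction.
Case P = False:
  (P || !W) forces W = False.
  Clause (W) is falsified — contradiction.
Both cases fail, so the formula is unsatisfiable.

UNSATISFIABLE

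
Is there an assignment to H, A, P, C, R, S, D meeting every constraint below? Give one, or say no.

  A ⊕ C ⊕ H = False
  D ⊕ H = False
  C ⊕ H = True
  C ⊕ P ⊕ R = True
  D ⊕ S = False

H=F, A=T, P=F, C=T, R=F, S=F, D=F

A ⊕ C ⊕ H = T ⊕ T ⊕ F = False ✓
D ⊕ H = F ⊕ F = False ✓
C ⊕ H = T ⊕ F = True ✓
C ⊕ P ⊕ R = T ⊕ F ⊕ F = True ✓
D ⊕ S = F ⊕ F = False ✓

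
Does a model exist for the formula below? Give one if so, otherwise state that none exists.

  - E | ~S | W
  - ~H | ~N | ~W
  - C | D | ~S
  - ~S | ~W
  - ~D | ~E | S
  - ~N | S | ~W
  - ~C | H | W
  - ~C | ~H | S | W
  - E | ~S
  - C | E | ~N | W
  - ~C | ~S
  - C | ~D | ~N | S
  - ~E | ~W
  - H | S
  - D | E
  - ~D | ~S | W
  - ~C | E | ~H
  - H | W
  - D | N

D = True; C = False; N = False; E = False; H = True; S = False; W = True

Set D = True.
Set C = False.
Try N = True:
  (C | ~D | ~N | S) forces S = True.
  (~S | ~W) forces W = False.
  clause (~D | ~S | W) is falsified — backtrack.
So N = False.
Set E = False.
  then (E | ~S) forces S = False.
  then (H | S) forces H = True.
Set W = True.
All clauses satisfied.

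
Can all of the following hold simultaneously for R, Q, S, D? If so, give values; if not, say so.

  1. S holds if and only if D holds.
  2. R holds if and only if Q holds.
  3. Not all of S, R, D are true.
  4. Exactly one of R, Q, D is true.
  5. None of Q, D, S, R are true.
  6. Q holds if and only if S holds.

UNSATISFIABLE

Case R = True:
  Constraint (5) is violated (R=T) — contradiction.
Case R = False:
  (2) with R=F forces Q = False.
  (4) with R=F, Q=F forces D = True.
  Constraint (5) is violated (D=T) — contradiction.
Both cases fail — unsatisfiable.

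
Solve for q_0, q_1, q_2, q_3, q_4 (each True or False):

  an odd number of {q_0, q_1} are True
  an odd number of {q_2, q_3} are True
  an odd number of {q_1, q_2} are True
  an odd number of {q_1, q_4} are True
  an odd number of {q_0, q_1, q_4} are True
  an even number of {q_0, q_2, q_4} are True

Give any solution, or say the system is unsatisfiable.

q_0 = False; q_1 = True; q_2 = False; q_3 = True; q_4 = False

{q_0, q_1}: 1 true → odd ✓
{q_2, q_3}: 1 true → odd ✓
{q_1, q_2}: 1 true → odd ✓
{q_1, q_4}: 1 true → odd ✓
{q_0, q_1, q_4}: 1 true → odd ✓
{q_0, q_2, q_4}: 0 true → even ✓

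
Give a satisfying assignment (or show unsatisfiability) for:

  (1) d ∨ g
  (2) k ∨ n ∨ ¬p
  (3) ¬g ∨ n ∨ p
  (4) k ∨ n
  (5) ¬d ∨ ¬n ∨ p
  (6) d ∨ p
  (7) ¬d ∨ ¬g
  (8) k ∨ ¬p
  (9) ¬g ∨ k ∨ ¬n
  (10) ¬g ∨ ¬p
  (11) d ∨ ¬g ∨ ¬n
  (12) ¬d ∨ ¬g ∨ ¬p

Set g = False.
  then (d ∨ g) forces d = True.
Set n = False.
  then (k ∨ n) forces k = True.
Set p = True.
All clauses satisfied.

g = False, d = True, n = False, p = True, k = True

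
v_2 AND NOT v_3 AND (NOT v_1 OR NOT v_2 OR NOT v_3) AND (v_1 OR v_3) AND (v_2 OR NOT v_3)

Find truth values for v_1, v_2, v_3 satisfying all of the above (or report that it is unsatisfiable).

Unit clause (v_2) forces v_2 = True.
Unit clause (NOT v_3) forces v_3 = False.
In (v_1 OR v_3) only v_1 is left, so v_1 = True.
All clauses satisfied.

v_1: True, v_2: True, v_3: False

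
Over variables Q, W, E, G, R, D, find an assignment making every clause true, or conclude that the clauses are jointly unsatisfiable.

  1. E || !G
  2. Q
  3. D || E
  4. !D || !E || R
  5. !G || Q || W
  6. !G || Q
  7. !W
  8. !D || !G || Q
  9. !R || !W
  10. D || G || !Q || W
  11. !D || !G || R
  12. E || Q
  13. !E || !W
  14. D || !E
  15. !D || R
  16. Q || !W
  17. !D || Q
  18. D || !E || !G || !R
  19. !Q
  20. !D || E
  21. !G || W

Unsatisfiable — no assignment works.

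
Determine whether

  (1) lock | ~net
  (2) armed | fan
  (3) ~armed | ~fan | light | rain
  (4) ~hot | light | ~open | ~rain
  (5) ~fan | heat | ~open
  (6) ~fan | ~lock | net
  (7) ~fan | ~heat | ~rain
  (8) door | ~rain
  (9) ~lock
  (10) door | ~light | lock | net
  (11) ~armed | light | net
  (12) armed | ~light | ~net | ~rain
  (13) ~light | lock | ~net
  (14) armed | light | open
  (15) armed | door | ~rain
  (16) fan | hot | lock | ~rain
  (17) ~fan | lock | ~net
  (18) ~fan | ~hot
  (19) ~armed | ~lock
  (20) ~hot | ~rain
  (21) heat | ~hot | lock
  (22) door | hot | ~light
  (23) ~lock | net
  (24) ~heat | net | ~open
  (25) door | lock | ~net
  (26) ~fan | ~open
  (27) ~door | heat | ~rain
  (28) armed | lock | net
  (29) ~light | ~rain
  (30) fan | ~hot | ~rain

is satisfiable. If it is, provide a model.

net: False, light: True, rain: False, lock: False, fan: True, open: False, heat: False, door: True, hot: False, armed: True

Unit clause (~lock) forces lock = False.
In (lock | ~net) only ~net is left, so net = False.
In (armed | lock | net) only armed is left, so armed = True.
In (~armed | light | net) only light is left, so light = True.
In (~light | ~rain) only ~rain is left, so rain = False.
In (door | ~light | lock | net) only door is left, so door = True.
Set fan = True.
  then (~fan | ~hot) forces hot = False.
  then (~fan | ~open) forces open = False.
Set heat = False.
All clauses satisfied.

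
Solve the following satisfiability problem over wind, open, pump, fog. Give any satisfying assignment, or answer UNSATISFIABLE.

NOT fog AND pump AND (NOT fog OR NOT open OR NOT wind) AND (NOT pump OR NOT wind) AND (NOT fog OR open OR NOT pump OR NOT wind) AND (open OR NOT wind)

Unit clause (NOT fog) forces fog = False.
Unit clause (pump) forces pump = True.
In (NOT pump OR NOT wind) only NOT wind is left, so wind = False.
Set open = False.
Check each clause:
  (NOT fog): NOT fog holds.
  (pump): pump holds.
  (NOT fog OR NOT open OR NOT wind): NOT fog holds.
  (NOT pump OR NOT wind): NOT wind holds.
  (NOT fog OR open OR NOT pump OR NOT wind): NOT fog holds.
  (open OR NOT wind): NOT wind holds.
All clauses satisfied.

wind = False, open = False, pump = True, fog = False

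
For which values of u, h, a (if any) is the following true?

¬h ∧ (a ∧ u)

u=T; h=F; a=T

  ¬h = True
  a ∧ u = True
Both conjuncts True, so the formula holds.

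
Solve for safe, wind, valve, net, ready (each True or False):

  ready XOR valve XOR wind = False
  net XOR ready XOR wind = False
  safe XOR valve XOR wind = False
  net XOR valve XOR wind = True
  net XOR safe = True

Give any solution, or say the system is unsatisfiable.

safe: True, wind: True, valve: False, net: False, ready: True

ready XOR valve XOR wind = T XOR F XOR T = False ✓
net XOR ready XOR wind = F XOR T XOR T = False ✓
safe XOR valve XOR wind = T XOR F XOR T = False ✓
net XOR valve XOR wind = F XOR F XOR T = True ✓
net XOR safe = F XOR T = True ✓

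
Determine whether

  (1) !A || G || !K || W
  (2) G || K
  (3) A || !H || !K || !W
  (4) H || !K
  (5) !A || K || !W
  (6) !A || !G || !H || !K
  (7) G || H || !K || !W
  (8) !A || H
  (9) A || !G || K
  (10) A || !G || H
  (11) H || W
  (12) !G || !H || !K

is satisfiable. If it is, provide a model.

Set A = True.
  then (!A || H) forces H = True.
Set W = True.
  then (!A || K || !W) forces K = True.
  then (!A || !G || !H || !K) forces G = False.
All clauses satisfied.

A=T, W=T, H=T, G=F, K=T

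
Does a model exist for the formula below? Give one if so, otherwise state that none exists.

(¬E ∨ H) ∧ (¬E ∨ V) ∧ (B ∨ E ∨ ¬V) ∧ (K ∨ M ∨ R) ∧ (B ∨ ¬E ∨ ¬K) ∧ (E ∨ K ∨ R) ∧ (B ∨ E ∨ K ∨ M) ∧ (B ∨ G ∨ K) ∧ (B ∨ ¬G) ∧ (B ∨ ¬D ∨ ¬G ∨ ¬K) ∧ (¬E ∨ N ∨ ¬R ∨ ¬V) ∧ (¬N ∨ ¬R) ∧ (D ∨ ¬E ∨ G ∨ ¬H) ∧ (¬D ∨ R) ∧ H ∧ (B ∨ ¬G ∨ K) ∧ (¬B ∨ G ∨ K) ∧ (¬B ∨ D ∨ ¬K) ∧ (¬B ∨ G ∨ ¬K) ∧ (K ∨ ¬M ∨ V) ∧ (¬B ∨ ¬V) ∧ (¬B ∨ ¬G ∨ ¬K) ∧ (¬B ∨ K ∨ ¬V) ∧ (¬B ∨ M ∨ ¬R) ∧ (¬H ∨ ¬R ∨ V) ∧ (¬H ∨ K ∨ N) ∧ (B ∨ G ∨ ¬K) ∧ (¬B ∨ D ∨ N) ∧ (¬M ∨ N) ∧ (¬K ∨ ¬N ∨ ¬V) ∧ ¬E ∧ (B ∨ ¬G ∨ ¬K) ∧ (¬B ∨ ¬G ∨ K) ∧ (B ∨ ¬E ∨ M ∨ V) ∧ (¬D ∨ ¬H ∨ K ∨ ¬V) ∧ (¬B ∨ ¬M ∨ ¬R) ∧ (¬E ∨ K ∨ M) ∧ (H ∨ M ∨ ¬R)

Case B = True:
  (H) forces H = True.
  (¬B ∨ ¬V) forces V = False.
  (¬E ∨ V) forces E = False.
  (¬H ∨ ¬R ∨ V) forces R = False.
  (E ∨ K ∨ R) forces K = True.
  (¬D ∨ R) forces D = False.
  Clause (¬B ∨ D ∨ ¬K) is falsified — contradiction.
Case B = False:
  (B ∨ ¬G) forces G = False.
  (B ∨ G ∨ K) forces K = True.
  Clause (B ∨ G ∨ ¬K) is falsified — contradiction.
Both cases fail, so the formula is unsatisfiable.

Unsatisfiable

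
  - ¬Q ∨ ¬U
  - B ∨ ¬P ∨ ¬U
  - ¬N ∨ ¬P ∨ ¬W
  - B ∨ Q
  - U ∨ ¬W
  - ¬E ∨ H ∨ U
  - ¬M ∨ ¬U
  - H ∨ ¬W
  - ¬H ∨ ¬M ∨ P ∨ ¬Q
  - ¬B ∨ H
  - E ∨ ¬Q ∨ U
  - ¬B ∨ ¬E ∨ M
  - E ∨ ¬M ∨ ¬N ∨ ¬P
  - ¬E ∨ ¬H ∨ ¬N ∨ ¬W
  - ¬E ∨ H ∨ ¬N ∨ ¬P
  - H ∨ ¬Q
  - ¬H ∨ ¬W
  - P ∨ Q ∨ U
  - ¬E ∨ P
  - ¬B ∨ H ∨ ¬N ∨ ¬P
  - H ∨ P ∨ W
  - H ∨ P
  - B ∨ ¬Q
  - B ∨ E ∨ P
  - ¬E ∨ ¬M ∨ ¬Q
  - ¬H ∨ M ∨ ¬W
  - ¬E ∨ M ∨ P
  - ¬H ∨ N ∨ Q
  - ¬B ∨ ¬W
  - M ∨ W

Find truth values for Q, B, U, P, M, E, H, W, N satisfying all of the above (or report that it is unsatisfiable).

Set Q = False.
  then (B ∨ Q) forces B = True.
  then (¬B ∨ H) forces H = True.
  then (¬H ∨ ¬W) forces W = False.
  then (¬H ∨ N ∨ Q) forces N = True.
  then (M ∨ W) forces M = True.
  then (¬M ∨ ¬U) forces U = False.
  then (P ∨ Q ∨ U) forces P = True.
  then (E ∨ ¬M ∨ ¬N ∨ ¬P) forces E = True.
All clauses satisfied.

Q = False, B = True, U = False, P = True, M = True, E = True, H = True, W = False, N = True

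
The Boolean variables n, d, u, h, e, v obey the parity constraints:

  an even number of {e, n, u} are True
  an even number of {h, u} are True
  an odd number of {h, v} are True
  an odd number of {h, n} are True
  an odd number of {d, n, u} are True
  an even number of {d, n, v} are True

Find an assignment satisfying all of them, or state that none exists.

n: False; d: False; u: True; h: True; e: True; v: False

{e, n, u}: 2 true → even ✓
{h, u}: 2 true → even ✓
{h, v}: 1 true → odd ✓
{h, n}: 1 true → odd ✓
{d, n, u}: 1 true → odd ✓
{d, n, v}: 0 true → even ✓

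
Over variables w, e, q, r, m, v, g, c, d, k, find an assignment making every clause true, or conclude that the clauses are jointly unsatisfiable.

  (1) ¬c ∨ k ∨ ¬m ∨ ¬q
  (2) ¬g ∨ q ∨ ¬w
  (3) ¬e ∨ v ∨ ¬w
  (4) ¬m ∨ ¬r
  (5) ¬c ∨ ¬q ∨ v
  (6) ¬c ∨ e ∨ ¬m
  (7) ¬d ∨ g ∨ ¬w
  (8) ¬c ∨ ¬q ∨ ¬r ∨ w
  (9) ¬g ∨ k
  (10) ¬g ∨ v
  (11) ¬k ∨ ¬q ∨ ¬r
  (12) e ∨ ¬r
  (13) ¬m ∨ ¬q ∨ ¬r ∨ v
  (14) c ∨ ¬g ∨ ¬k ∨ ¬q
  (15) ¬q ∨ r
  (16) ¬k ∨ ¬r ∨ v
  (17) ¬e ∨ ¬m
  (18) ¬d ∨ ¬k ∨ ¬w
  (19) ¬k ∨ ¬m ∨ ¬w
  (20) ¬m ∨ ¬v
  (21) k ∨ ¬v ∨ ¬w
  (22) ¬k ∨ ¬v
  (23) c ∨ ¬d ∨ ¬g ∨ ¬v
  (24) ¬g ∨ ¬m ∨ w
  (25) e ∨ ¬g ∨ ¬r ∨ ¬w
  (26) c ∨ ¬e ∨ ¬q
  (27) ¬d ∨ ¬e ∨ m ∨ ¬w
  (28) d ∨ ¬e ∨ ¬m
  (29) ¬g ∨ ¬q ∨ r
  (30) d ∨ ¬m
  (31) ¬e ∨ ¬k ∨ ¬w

w: False; e: True; q: False; r: False; m: False; v: False; g: False; c: True; d: False; k: False

Set w = False.
Set e = True.
  then (¬e ∨ ¬m) forces m = False.
Try q = True:
  (¬q ∨ r) forces r = True.
  (¬c ∨ ¬q ∨ ¬r ∨ w) forces c = False.
  clause (c ∨ ¬e ∨ ¬q) is falsified — backtrack.
So q = False.
Set r = False.
Set v = False.
  then (¬g ∨ v) forces g = False.
Set c = True.
Set d = False.
Set k = False.
All clauses satisfied.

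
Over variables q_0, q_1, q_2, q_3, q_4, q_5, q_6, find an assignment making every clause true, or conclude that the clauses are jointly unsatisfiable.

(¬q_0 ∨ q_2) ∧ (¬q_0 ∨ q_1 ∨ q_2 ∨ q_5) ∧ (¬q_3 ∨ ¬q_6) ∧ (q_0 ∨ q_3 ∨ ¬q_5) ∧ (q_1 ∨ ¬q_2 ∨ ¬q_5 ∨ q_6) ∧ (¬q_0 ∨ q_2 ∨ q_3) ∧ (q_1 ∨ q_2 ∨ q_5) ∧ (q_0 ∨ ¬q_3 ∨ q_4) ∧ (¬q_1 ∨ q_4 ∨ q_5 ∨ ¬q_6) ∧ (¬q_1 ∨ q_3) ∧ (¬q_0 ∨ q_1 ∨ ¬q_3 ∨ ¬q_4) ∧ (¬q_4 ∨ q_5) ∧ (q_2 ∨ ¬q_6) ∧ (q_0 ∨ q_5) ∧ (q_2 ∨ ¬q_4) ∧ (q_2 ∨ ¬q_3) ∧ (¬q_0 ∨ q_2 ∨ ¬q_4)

q_0=T, q_1=F, q_2=T, q_3=F, q_4=F, q_5=F, q_6=F

Set q_0 = True.
  then (¬q_0 ∨ q_2) forces q_2 = True.
Set q_1 = False.
Set q_3 = False.
Set q_4 = False.
Set q_5 = False.
Set q_6 = False.
All clauses satisfied.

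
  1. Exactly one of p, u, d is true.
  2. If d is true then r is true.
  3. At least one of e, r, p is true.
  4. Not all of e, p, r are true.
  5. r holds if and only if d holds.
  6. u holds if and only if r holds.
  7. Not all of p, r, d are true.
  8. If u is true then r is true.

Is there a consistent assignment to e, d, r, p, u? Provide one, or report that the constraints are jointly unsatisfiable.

e: False, d: False, r: False, p: True, u: False

  (1) {p, u, d}: 1 true — exactly one ✓
  (2) d=F ⇒ r: vacuous ✓
  (3) {e, r, p}: 1 true — at least one ✓
  (4) {e, p, r}: 1/3 true — not all ✓
  (5) r=F, d=F — same ✓
  (6) u=F, r=F — same ✓
  (7) {p, r, d}: 1/3 true — not all ✓
  (8) u=F ⇒ r: vacuous ✓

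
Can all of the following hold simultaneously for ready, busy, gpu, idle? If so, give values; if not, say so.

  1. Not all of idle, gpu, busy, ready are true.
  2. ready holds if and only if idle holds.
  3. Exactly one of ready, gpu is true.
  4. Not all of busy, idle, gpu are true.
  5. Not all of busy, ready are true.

ready: True; busy: False; gpu: False; idle: True

  (1) {idle, gpu, busy, ready}: 2/4 true — not all ✓
  (2) ready=T, idle=T — same ✓
  (3) {ready, gpu}: 1 true — exactly one ✓
  (4) {busy, idle, gpu}: 1/3 true — not all ✓
  (5) {busy, ready}: 1/2 true — not all ✓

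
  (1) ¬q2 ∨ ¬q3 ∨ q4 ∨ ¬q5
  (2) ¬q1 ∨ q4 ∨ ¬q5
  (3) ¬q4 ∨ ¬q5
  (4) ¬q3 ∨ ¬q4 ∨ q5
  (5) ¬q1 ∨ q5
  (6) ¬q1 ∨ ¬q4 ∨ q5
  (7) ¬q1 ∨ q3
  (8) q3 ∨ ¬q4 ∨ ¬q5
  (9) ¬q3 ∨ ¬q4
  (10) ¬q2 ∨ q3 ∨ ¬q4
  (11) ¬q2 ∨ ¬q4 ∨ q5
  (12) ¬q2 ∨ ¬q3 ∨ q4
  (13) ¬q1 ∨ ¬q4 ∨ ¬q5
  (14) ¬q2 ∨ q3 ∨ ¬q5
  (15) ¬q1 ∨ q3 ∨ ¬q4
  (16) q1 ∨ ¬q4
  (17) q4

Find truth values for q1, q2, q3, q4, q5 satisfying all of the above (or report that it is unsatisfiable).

UNSATISFIABLE

Case q1 = True:
  (¬q1 ∨ q5) forces q5 = True.
  (¬q1 ∨ q4 ∨ ¬q5) forces q4 = True.
  Clause (¬q4 ∨ ¬q5) is falsified — contradiction.
Case q1 = False:
  (q1 ∨ ¬q4) forces q4 = False.
  Clause (q4) is falsified — contradiction.
Both cases fail, so the formula is unsatisfiable.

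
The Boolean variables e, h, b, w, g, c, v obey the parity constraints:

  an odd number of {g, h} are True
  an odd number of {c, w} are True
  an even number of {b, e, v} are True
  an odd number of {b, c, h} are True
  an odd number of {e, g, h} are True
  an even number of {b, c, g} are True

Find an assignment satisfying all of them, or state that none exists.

e: False; h: False; b: True; w: True; g: True; c: False; v: True

{g, h}: 1 true → odd ✓
{c, w}: 1 true → odd ✓
{b, e, v}: 2 true → even ✓
{b, c, h}: 1 true → odd ✓
{e, g, h}: 1 true → odd ✓
{b, c, g}: 2 true → even ✓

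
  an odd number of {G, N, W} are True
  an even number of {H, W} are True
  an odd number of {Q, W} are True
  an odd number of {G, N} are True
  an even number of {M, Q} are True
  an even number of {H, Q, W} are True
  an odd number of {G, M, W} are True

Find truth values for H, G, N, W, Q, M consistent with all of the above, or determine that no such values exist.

Adding constraints 1, 2, 3, 4, 6 mod 2: every variable appears an even number of times on the left, so the left side is 0.
But the right sides sum to 1 (mod 2). 0 ≠ 1 — the system is inconsistent.

The formula is unsatisfiable.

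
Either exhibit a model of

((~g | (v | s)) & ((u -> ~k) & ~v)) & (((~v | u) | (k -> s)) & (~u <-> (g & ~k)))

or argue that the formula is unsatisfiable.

s = True, v = False, g = True, k = False, u = False

  (~g | (v | s)) & ((u -> ~k) & ~v) = True
    ~g | (v | s) = True
      ~g = False
      v | s = True
    (u -> ~k) & ~v = True
      u -> ~k = True
        ~k = True
      ~v = True
  ((~v | u) | (k -> s)) & (~u <-> (g & ~k)) = True
    (~v | u) | (k -> s) = True
      ~v | u = True
        ~v = True
      k -> s = True
    ~u <-> (g & ~k) = True
      ~u = True
      g & ~k = True
        ~k = True
Both conjuncts True, so the formula holds.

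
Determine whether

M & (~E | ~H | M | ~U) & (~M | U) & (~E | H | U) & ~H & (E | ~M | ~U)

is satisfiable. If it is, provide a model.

Unit clause (M) forces M = True.
In (~M | U) only U is left, so U = True.
Unit clause (~H) forces H = False.
In (E | ~M | ~U) only E is left, so E = True.
Check each clause:
  (M): M holds.
  (~E | ~H | M | ~U): ~H holds.
  (~M | U): U holds.
  (~E | H | U): U holds.
  (~H): ~H holds.
  (E | ~M | ~U): E holds.
All clauses satisfied.

H = False; U = True; M = True; E = True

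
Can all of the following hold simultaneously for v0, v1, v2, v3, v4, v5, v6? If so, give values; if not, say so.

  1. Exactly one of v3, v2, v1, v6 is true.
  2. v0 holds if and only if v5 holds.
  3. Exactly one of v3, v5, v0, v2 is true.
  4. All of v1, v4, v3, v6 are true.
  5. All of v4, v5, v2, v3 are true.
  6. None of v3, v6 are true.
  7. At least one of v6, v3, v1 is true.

Unsatisfiable — no assignment works.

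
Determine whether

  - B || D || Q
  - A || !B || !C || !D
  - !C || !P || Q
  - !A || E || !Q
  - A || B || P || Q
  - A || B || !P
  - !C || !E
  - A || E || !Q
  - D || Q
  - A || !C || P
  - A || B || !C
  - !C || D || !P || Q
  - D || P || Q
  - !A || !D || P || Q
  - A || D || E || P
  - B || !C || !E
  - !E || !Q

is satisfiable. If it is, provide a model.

P=T, C=F, A=T, D=T, E=F, Q=F, B=T

Set P = True.
Try C = True:
  (!C || !P || Q) forces Q = True.
  (!C || !E) forces E = False.
  (!A || E || !Q) forces A = False.
  clause (A || E || !Q) is falsified — backtrack.
So C = False.
Set A = True.
Try D = False:
  (D || Q) forces Q = True.
  (!A || E || !Q) forces E = True.
  clause (!E || !Q) is falsified — backtrack.
So D = True.
Set E = False.
  then (!A || E || !Q) forces Q = False.
Set B = True.
All clauses satisfied.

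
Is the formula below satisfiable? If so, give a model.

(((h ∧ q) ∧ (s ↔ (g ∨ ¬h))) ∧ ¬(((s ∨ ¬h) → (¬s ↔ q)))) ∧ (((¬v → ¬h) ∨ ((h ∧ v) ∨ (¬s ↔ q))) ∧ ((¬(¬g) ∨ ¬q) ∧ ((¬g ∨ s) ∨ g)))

s = True, v = True, g = True, q = True, h = True

  ((h ∧ q) ∧ (s ↔ (g ∨ ¬h))) ∧ ¬(((s ∨ ¬h) → (¬s ↔ q))) = True
    (h ∧ q) ∧ (s ↔ (g ∨ ¬h)) = True
      h ∧ q = True
      s ↔ (g ∨ ¬h) = True
        g ∨ ¬h = True
          ¬h = False
    ¬(((s ∨ ¬h) → (¬s ↔ q))) = True
      (s ∨ ¬h) → (¬s ↔ q) = False
        s ∨ ¬h = True
          ¬h = False
        ¬s ↔ q = False
          ¬s = False
  ((¬v → ¬h) ∨ ((h ∧ v) ∨ (¬s ↔ q))) ∧ ((¬(¬g) ∨ ¬q) ∧ ((¬g ∨ s) ∨ g)) = True
    (¬v → ¬h) ∨ ((h ∧ v) ∨ (¬s ↔ q)) = True
      ¬v → ¬h = True
        ¬v = False
        ¬h = False
      (h ∧ v) ∨ (¬s ↔ q) = True
        h ∧ v = True
        ¬s ↔ q = False
          ¬s = False
    (¬(¬g) ∨ ¬q) ∧ ((¬g ∨ s) ∨ g) = True
      ¬(¬g) ∨ ¬q = True
        ¬(¬g) = True
          ¬g = False
        ¬q = False
      (¬g ∨ s) ∨ g = True
        ¬g ∨ s = True
          ¬g = False
Both conjuncts True, so the formula holds.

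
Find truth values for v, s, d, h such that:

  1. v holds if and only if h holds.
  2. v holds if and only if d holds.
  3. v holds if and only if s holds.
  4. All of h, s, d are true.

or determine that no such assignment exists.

v = True; s = True; d = True; h = True

  (1) v=T, h=T — same ✓
  (2) v=T, d=T — same ✓
  (3) v=T, s=T — same ✓
  (4) {h, s, d}: all 3 true ✓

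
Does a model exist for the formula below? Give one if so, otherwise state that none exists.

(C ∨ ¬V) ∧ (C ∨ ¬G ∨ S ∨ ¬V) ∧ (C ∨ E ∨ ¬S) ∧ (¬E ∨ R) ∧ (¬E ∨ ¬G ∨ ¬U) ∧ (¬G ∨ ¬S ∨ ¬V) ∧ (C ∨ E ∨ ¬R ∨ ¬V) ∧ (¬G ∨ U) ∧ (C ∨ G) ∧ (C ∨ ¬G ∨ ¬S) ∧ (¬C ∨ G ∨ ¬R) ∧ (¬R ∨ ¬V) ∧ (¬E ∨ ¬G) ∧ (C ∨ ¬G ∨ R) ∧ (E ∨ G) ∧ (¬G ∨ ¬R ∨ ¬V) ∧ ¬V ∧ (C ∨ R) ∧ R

Unit clause (¬V) forces V = False.
Unit clause (R) forces R = True.
Set S = False.
Set C = True.
  then (¬C ∨ G ∨ ¬R) forces G = True.
  then (¬E ∨ ¬G) forces E = False.
  then (¬G ∨ U) forces U = True.
All clauses satisfied.

S = False, C = True, U = True, E = False, G = True, V = False, R = True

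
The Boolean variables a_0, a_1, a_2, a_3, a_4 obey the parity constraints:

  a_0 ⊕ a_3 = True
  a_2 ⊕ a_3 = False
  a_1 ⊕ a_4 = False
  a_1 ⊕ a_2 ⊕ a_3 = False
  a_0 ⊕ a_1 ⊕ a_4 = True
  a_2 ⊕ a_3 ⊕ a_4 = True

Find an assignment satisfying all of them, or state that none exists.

Adding constraints 3, 4, 6 mod 2: every variable appears an even number of times on the left, so the left side is 0.
But the right sides sum to 1 (mod 2). 0 ≠ 1 — the system is inconsistent.

UNSATISFIABLE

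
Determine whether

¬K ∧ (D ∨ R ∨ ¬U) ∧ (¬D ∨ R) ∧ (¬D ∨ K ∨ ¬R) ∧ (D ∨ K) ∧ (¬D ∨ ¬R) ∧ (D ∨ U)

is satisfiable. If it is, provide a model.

Case K = True:
  Clause (¬K) is falsified — contradiction.
Case K = False:
  (D ∨ K) forces D = True.
  (¬D ∨ R) forces R = True.
  Clause (¬D ∨ K ∨ ¬R) is falsified — contradiction.
Both cases fail, so the formula is unsatisfiable.

Unsatisfiable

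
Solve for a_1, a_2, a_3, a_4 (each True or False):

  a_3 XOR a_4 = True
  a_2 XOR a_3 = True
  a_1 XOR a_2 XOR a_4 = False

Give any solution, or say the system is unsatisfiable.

a_1 = False, a_2 = False, a_3 = True, a_4 = False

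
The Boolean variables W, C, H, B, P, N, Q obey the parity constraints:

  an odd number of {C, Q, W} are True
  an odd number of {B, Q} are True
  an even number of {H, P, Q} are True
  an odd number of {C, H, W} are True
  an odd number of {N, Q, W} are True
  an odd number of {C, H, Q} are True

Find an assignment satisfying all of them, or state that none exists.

W = False, C = True, H = False, B = True, P = False, N = True, Q = False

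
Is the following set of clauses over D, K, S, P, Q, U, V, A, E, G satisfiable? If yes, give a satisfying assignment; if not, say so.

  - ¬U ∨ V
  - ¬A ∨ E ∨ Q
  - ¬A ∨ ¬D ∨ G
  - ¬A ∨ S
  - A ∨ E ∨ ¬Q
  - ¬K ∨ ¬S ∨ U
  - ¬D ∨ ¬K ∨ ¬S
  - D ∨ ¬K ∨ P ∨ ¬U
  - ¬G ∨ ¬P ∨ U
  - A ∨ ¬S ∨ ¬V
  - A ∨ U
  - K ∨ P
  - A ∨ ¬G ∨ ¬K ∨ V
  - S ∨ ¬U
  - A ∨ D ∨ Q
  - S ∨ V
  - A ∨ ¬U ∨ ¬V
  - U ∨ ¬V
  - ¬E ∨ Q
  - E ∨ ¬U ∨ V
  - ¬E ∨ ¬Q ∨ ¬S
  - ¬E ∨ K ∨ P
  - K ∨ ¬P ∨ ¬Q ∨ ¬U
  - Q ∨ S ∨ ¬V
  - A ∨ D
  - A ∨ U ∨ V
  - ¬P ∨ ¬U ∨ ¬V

Set D = False.
  then (A ∨ D) forces A = True.
  then (¬A ∨ S) forces S = True.
Set K = False.
  then (K ∨ P) forces P = True.
Set Q = True.
  then (¬E ∨ ¬Q ∨ ¬S) forces E = False.
  then (K ∨ ¬P ∨ ¬Q ∨ ¬U) forces U = False.
  then (¬G ∨ ¬P ∨ U) forces G = False.
  then (U ∨ ¬V) forces V = False.
All clauses satisfied.

D = False, K = False, S = True, P = True, Q = True, U = False, V = False, A = True, E = False, G = False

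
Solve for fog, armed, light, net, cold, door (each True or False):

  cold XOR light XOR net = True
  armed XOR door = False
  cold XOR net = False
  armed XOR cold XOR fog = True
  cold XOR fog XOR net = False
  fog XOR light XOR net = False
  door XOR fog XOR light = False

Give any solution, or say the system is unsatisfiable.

The formula is unsatisfiable.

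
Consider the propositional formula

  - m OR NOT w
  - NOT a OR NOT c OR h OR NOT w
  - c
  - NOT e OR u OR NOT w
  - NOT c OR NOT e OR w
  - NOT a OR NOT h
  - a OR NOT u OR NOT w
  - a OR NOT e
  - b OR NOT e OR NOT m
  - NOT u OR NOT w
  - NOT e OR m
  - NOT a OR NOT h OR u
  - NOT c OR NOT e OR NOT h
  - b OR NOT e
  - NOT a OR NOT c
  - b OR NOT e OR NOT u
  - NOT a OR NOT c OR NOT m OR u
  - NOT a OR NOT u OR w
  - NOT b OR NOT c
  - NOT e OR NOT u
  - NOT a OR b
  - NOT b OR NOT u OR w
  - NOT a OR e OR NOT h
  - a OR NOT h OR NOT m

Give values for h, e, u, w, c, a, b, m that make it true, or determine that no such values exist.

h = False, e = False, u = True, w = False, c = True, a = False, b = False, m = True

Unit clause (c) forces c = True.
In (NOT a OR NOT c) only NOT a is left, so a = False.
In (NOT b OR NOT c) only NOT b is left, so b = False.
In (a OR NOT e) only NOT e is left, so e = False.
Set h = False.
Set u = True.
  then (a OR NOT u OR NOT w) forces w = False.
Set m = True.
All clauses satisfied.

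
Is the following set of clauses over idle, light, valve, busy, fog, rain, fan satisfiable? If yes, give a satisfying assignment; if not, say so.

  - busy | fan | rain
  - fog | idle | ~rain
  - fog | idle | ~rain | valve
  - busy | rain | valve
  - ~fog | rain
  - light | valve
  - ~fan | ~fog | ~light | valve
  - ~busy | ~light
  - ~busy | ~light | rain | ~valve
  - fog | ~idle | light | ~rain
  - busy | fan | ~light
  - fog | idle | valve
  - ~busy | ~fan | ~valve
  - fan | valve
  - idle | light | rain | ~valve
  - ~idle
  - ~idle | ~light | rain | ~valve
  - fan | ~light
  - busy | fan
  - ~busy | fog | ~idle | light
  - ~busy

idle: False; light: False; valve: True; busy: False; fog: True; rain: True; fan: True

Unit clause (~idle) forces idle = False.
Unit clause (~busy) forces busy = False.
In (busy | fan) only fan is left, so fan = True.
Set light = False.
  then (light | valve) forces valve = True.
  then (idle | light | rain | ~valve) forces rain = True.
  then (fog | idle | ~rain) forces fog = True.
All clauses satisfied.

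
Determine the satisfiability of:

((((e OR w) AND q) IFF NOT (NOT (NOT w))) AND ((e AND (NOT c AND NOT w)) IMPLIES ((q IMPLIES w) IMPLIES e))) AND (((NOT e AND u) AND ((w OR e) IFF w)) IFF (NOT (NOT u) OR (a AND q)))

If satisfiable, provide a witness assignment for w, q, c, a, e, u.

w = True, q = False, c = True, a = True, e = False, u = True

  (((e OR w) AND q) IFF NOT (NOT (NOT w))) AND ((e AND (NOT c AND NOT w)) IMPLIES ((q IMPLIES w) IMPLIES e)) = True
    ((e OR w) AND q) IFF NOT (NOT (NOT w)) = True
      (e OR w) AND q = False
        e OR w = True
      NOT (NOT (NOT w)) = False
        NOT (NOT w) = True
          NOT w = False
    (e AND (NOT c AND NOT w)) IMPLIES ((q IMPLIES w) IMPLIES e) = True
      e AND (NOT c AND NOT w) = False
        NOT c AND NOT w = False
          NOT c = False
          NOT w = False
      (q IMPLIES w) IMPLIES e = False
        q IMPLIES w = True
  ((NOT e AND u) AND ((w OR e) IFF w)) IFF (NOT (NOT u) OR (a AND q)) = True
    (NOT e AND u) AND ((w OR e) IFF w) = True
      NOT e AND u = True
        NOT e = True
      (w OR e) IFF w = True
        w OR e = True
    NOT (NOT u) OR (a AND q) = True
      NOT (NOT u) = True
        NOT u = False
      a AND q = False
Both conjuncts True, so the formula holds.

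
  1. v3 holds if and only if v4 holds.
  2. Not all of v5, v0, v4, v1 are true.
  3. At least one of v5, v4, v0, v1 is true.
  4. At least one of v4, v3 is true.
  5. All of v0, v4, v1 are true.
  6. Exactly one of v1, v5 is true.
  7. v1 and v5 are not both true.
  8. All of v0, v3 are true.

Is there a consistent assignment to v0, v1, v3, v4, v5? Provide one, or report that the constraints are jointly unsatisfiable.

v0 = True; v1 = True; v3 = True; v4 = True; v5 = False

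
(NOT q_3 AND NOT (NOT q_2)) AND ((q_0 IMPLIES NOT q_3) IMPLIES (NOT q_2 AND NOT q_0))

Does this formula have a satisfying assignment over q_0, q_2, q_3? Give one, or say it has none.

Unsatisfiable

Case q_2 = True: the formula simplifies to NOT q_3 AND NOT ((q_0 IMPLIES NOT q_3)).
  q_3 = True: the conjunct NOT q_3 is False.
  q_3 = False: the conjunct NOT ((q_0 IMPLIES NOT q_3)) becomes NOT ((q_0 IMPLIES True)) = False.
Case q_2 = False: the conjunct NOT (NOT q_2) becomes NOT (NOT False) = False.
Both cases fail — unsatisfiable.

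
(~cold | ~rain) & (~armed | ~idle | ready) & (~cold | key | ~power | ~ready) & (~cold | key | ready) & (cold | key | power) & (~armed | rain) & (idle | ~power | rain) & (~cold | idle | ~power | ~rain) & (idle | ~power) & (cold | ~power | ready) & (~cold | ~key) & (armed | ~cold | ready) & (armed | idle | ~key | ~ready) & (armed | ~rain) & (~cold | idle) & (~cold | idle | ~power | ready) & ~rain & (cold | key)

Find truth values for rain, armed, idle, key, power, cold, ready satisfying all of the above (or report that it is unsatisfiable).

Unit clause (~rain) forces rain = False.
In (~armed | rain) only ~armed is left, so armed = False.
Set idle = False.
  then (idle | ~power | rain) forces power = False.
  then (~cold | idle) forces cold = False.
  then (cold | key) forces key = True.
  then (armed | idle | ~key | ~ready) forces ready = False.
All clauses satisfied.

rain = False, armed = False, idle = False, key = True, power = False, cold = False, ready = False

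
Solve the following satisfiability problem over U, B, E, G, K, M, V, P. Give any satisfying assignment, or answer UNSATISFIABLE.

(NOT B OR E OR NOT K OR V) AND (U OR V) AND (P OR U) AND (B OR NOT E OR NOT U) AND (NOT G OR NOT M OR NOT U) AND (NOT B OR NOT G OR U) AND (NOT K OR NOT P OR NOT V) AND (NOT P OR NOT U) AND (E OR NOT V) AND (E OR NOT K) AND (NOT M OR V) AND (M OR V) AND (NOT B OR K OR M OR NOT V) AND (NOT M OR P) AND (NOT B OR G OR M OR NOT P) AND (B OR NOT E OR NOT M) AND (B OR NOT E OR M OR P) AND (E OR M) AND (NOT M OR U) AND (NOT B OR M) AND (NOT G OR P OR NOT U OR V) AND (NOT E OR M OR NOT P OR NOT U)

Set U = False.
  then (U OR V) forces V = True.
  then (P OR U) forces P = True.
  then (NOT K OR NOT P OR NOT V) forces K = False.
  then (E OR NOT V) forces E = True.
  then (NOT M OR U) forces M = False.
  then (NOT B OR M) forces B = False.
Set G = False.
All clauses satisfied.

U = False, B = False, E = True, G = False, K = False, M = False, V = True, P = True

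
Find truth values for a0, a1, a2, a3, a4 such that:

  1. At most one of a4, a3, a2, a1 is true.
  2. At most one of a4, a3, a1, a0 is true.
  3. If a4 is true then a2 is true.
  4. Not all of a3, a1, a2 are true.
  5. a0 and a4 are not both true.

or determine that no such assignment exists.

a0=F; a1=F; a2=F; a3=F; a4=F

  (1) {a4, a3, a2, a1}: 0 true — at most one ✓
  (2) {a4, a3, a1, a0}: 0 true — at most one ✓
  (3) a4=F ⇒ a2: vacuous ✓
  (4) {a3, a1, a2}: 0/3 true — not all ✓
  (5) a0=F, a4=F — not both ✓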